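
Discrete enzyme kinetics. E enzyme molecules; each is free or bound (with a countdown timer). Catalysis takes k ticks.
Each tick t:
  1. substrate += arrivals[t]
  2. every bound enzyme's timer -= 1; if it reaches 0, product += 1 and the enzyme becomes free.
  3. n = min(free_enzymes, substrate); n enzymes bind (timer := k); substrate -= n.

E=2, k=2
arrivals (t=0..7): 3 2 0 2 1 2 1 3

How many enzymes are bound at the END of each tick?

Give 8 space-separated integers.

Answer: 2 2 2 2 2 2 2 2

Derivation:
t=0: arr=3 -> substrate=1 bound=2 product=0
t=1: arr=2 -> substrate=3 bound=2 product=0
t=2: arr=0 -> substrate=1 bound=2 product=2
t=3: arr=2 -> substrate=3 bound=2 product=2
t=4: arr=1 -> substrate=2 bound=2 product=4
t=5: arr=2 -> substrate=4 bound=2 product=4
t=6: arr=1 -> substrate=3 bound=2 product=6
t=7: arr=3 -> substrate=6 bound=2 product=6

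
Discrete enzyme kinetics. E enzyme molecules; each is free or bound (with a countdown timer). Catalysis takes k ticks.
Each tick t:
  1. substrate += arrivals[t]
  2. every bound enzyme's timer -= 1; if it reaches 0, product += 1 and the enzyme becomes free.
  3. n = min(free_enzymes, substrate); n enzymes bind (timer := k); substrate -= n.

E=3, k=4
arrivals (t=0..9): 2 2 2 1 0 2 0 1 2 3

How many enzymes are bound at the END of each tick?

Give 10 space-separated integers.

t=0: arr=2 -> substrate=0 bound=2 product=0
t=1: arr=2 -> substrate=1 bound=3 product=0
t=2: arr=2 -> substrate=3 bound=3 product=0
t=3: arr=1 -> substrate=4 bound=3 product=0
t=4: arr=0 -> substrate=2 bound=3 product=2
t=5: arr=2 -> substrate=3 bound=3 product=3
t=6: arr=0 -> substrate=3 bound=3 product=3
t=7: arr=1 -> substrate=4 bound=3 product=3
t=8: arr=2 -> substrate=4 bound=3 product=5
t=9: arr=3 -> substrate=6 bound=3 product=6

Answer: 2 3 3 3 3 3 3 3 3 3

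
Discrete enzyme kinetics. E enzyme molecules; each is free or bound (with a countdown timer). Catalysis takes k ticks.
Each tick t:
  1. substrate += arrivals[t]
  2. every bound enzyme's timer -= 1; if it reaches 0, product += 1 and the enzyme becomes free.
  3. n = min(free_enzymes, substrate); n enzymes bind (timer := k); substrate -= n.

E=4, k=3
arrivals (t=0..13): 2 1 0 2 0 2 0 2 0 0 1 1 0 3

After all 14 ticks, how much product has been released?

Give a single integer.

Answer: 10

Derivation:
t=0: arr=2 -> substrate=0 bound=2 product=0
t=1: arr=1 -> substrate=0 bound=3 product=0
t=2: arr=0 -> substrate=0 bound=3 product=0
t=3: arr=2 -> substrate=0 bound=3 product=2
t=4: arr=0 -> substrate=0 bound=2 product=3
t=5: arr=2 -> substrate=0 bound=4 product=3
t=6: arr=0 -> substrate=0 bound=2 product=5
t=7: arr=2 -> substrate=0 bound=4 product=5
t=8: arr=0 -> substrate=0 bound=2 product=7
t=9: arr=0 -> substrate=0 bound=2 product=7
t=10: arr=1 -> substrate=0 bound=1 product=9
t=11: arr=1 -> substrate=0 bound=2 product=9
t=12: arr=0 -> substrate=0 bound=2 product=9
t=13: arr=3 -> substrate=0 bound=4 product=10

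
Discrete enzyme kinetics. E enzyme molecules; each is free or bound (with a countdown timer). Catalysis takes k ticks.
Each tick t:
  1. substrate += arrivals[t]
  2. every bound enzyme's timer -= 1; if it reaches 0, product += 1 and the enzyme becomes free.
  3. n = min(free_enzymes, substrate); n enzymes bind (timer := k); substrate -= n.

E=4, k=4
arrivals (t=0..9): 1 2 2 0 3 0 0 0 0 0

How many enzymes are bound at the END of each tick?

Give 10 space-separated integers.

Answer: 1 3 4 4 4 4 4 4 3 1

Derivation:
t=0: arr=1 -> substrate=0 bound=1 product=0
t=1: arr=2 -> substrate=0 bound=3 product=0
t=2: arr=2 -> substrate=1 bound=4 product=0
t=3: arr=0 -> substrate=1 bound=4 product=0
t=4: arr=3 -> substrate=3 bound=4 product=1
t=5: arr=0 -> substrate=1 bound=4 product=3
t=6: arr=0 -> substrate=0 bound=4 product=4
t=7: arr=0 -> substrate=0 bound=4 product=4
t=8: arr=0 -> substrate=0 bound=3 product=5
t=9: arr=0 -> substrate=0 bound=1 product=7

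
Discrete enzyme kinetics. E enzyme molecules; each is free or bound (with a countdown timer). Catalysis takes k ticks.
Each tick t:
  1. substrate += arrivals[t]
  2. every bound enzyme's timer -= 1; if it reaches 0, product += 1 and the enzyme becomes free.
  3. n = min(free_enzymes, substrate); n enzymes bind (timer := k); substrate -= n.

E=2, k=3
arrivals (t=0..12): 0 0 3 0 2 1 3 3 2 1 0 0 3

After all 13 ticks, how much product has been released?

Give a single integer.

t=0: arr=0 -> substrate=0 bound=0 product=0
t=1: arr=0 -> substrate=0 bound=0 product=0
t=2: arr=3 -> substrate=1 bound=2 product=0
t=3: arr=0 -> substrate=1 bound=2 product=0
t=4: arr=2 -> substrate=3 bound=2 product=0
t=5: arr=1 -> substrate=2 bound=2 product=2
t=6: arr=3 -> substrate=5 bound=2 product=2
t=7: arr=3 -> substrate=8 bound=2 product=2
t=8: arr=2 -> substrate=8 bound=2 product=4
t=9: arr=1 -> substrate=9 bound=2 product=4
t=10: arr=0 -> substrate=9 bound=2 product=4
t=11: arr=0 -> substrate=7 bound=2 product=6
t=12: arr=3 -> substrate=10 bound=2 product=6

Answer: 6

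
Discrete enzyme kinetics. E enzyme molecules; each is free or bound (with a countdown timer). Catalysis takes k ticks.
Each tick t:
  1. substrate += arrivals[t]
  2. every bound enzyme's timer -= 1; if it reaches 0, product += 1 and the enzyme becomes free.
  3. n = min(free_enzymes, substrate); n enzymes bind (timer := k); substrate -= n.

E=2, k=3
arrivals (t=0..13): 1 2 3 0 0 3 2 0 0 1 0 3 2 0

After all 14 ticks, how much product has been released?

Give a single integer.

Answer: 8

Derivation:
t=0: arr=1 -> substrate=0 bound=1 product=0
t=1: arr=2 -> substrate=1 bound=2 product=0
t=2: arr=3 -> substrate=4 bound=2 product=0
t=3: arr=0 -> substrate=3 bound=2 product=1
t=4: arr=0 -> substrate=2 bound=2 product=2
t=5: arr=3 -> substrate=5 bound=2 product=2
t=6: arr=2 -> substrate=6 bound=2 product=3
t=7: arr=0 -> substrate=5 bound=2 product=4
t=8: arr=0 -> substrate=5 bound=2 product=4
t=9: arr=1 -> substrate=5 bound=2 product=5
t=10: arr=0 -> substrate=4 bound=2 product=6
t=11: arr=3 -> substrate=7 bound=2 product=6
t=12: arr=2 -> substrate=8 bound=2 product=7
t=13: arr=0 -> substrate=7 bound=2 product=8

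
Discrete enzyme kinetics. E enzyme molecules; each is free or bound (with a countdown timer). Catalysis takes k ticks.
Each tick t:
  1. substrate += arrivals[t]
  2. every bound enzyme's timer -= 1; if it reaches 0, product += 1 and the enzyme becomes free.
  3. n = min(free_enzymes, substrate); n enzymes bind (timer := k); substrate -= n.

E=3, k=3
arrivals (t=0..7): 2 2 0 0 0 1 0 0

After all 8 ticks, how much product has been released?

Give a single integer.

Answer: 4

Derivation:
t=0: arr=2 -> substrate=0 bound=2 product=0
t=1: arr=2 -> substrate=1 bound=3 product=0
t=2: arr=0 -> substrate=1 bound=3 product=0
t=3: arr=0 -> substrate=0 bound=2 product=2
t=4: arr=0 -> substrate=0 bound=1 product=3
t=5: arr=1 -> substrate=0 bound=2 product=3
t=6: arr=0 -> substrate=0 bound=1 product=4
t=7: arr=0 -> substrate=0 bound=1 product=4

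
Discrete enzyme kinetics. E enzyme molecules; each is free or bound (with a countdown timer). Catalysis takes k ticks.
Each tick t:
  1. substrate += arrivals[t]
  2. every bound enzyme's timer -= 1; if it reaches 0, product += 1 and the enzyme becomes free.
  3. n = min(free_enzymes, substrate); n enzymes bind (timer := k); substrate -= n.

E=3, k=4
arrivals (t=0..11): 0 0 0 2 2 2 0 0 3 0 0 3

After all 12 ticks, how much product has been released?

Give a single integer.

Answer: 5

Derivation:
t=0: arr=0 -> substrate=0 bound=0 product=0
t=1: arr=0 -> substrate=0 bound=0 product=0
t=2: arr=0 -> substrate=0 bound=0 product=0
t=3: arr=2 -> substrate=0 bound=2 product=0
t=4: arr=2 -> substrate=1 bound=3 product=0
t=5: arr=2 -> substrate=3 bound=3 product=0
t=6: arr=0 -> substrate=3 bound=3 product=0
t=7: arr=0 -> substrate=1 bound=3 product=2
t=8: arr=3 -> substrate=3 bound=3 product=3
t=9: arr=0 -> substrate=3 bound=3 product=3
t=10: arr=0 -> substrate=3 bound=3 product=3
t=11: arr=3 -> substrate=4 bound=3 product=5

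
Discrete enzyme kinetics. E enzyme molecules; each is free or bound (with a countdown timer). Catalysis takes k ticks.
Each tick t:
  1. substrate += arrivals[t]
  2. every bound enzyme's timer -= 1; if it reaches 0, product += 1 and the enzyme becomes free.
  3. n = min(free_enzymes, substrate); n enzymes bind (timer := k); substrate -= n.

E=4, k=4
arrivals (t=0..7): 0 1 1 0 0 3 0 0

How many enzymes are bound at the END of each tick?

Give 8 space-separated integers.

Answer: 0 1 2 2 2 4 3 3

Derivation:
t=0: arr=0 -> substrate=0 bound=0 product=0
t=1: arr=1 -> substrate=0 bound=1 product=0
t=2: arr=1 -> substrate=0 bound=2 product=0
t=3: arr=0 -> substrate=0 bound=2 product=0
t=4: arr=0 -> substrate=0 bound=2 product=0
t=5: arr=3 -> substrate=0 bound=4 product=1
t=6: arr=0 -> substrate=0 bound=3 product=2
t=7: arr=0 -> substrate=0 bound=3 product=2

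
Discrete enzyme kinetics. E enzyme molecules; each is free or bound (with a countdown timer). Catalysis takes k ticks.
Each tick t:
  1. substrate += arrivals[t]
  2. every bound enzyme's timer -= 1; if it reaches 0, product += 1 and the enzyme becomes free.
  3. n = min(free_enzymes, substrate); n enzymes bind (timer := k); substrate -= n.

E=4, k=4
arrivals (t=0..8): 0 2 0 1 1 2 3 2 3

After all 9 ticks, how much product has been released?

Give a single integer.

Answer: 4

Derivation:
t=0: arr=0 -> substrate=0 bound=0 product=0
t=1: arr=2 -> substrate=0 bound=2 product=0
t=2: arr=0 -> substrate=0 bound=2 product=0
t=3: arr=1 -> substrate=0 bound=3 product=0
t=4: arr=1 -> substrate=0 bound=4 product=0
t=5: arr=2 -> substrate=0 bound=4 product=2
t=6: arr=3 -> substrate=3 bound=4 product=2
t=7: arr=2 -> substrate=4 bound=4 product=3
t=8: arr=3 -> substrate=6 bound=4 product=4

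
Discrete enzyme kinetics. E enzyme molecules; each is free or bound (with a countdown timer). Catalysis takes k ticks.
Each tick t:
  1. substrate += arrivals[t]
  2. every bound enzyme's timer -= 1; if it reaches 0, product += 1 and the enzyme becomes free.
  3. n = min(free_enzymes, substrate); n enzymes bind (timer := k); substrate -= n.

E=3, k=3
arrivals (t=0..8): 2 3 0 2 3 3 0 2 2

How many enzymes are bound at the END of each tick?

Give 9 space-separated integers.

Answer: 2 3 3 3 3 3 3 3 3

Derivation:
t=0: arr=2 -> substrate=0 bound=2 product=0
t=1: arr=3 -> substrate=2 bound=3 product=0
t=2: arr=0 -> substrate=2 bound=3 product=0
t=3: arr=2 -> substrate=2 bound=3 product=2
t=4: arr=3 -> substrate=4 bound=3 product=3
t=5: arr=3 -> substrate=7 bound=3 product=3
t=6: arr=0 -> substrate=5 bound=3 product=5
t=7: arr=2 -> substrate=6 bound=3 product=6
t=8: arr=2 -> substrate=8 bound=3 product=6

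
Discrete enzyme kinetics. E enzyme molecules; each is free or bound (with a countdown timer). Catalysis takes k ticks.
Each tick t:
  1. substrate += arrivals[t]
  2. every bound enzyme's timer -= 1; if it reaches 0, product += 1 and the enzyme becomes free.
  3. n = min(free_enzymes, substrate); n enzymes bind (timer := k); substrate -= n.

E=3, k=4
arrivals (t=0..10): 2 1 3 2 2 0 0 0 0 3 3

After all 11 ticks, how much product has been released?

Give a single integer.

Answer: 6

Derivation:
t=0: arr=2 -> substrate=0 bound=2 product=0
t=1: arr=1 -> substrate=0 bound=3 product=0
t=2: arr=3 -> substrate=3 bound=3 product=0
t=3: arr=2 -> substrate=5 bound=3 product=0
t=4: arr=2 -> substrate=5 bound=3 product=2
t=5: arr=0 -> substrate=4 bound=3 product=3
t=6: arr=0 -> substrate=4 bound=3 product=3
t=7: arr=0 -> substrate=4 bound=3 product=3
t=8: arr=0 -> substrate=2 bound=3 product=5
t=9: arr=3 -> substrate=4 bound=3 product=6
t=10: arr=3 -> substrate=7 bound=3 product=6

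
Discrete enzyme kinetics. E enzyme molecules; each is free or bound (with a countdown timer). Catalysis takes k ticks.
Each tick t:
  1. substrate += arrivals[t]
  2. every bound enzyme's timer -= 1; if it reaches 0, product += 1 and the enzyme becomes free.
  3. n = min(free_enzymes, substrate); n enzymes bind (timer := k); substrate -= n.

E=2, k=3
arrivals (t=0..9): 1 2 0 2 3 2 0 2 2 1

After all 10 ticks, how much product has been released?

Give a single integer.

Answer: 5

Derivation:
t=0: arr=1 -> substrate=0 bound=1 product=0
t=1: arr=2 -> substrate=1 bound=2 product=0
t=2: arr=0 -> substrate=1 bound=2 product=0
t=3: arr=2 -> substrate=2 bound=2 product=1
t=4: arr=3 -> substrate=4 bound=2 product=2
t=5: arr=2 -> substrate=6 bound=2 product=2
t=6: arr=0 -> substrate=5 bound=2 product=3
t=7: arr=2 -> substrate=6 bound=2 product=4
t=8: arr=2 -> substrate=8 bound=2 product=4
t=9: arr=1 -> substrate=8 bound=2 product=5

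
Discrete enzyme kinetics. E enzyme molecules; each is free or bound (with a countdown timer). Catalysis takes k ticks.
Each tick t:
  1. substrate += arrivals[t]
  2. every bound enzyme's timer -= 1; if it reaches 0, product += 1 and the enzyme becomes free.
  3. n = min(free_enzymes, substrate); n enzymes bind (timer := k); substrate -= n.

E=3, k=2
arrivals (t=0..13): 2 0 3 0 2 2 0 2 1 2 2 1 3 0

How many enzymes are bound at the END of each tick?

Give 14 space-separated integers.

Answer: 2 2 3 3 2 3 2 3 3 3 3 3 3 3

Derivation:
t=0: arr=2 -> substrate=0 bound=2 product=0
t=1: arr=0 -> substrate=0 bound=2 product=0
t=2: arr=3 -> substrate=0 bound=3 product=2
t=3: arr=0 -> substrate=0 bound=3 product=2
t=4: arr=2 -> substrate=0 bound=2 product=5
t=5: arr=2 -> substrate=1 bound=3 product=5
t=6: arr=0 -> substrate=0 bound=2 product=7
t=7: arr=2 -> substrate=0 bound=3 product=8
t=8: arr=1 -> substrate=0 bound=3 product=9
t=9: arr=2 -> substrate=0 bound=3 product=11
t=10: arr=2 -> substrate=1 bound=3 product=12
t=11: arr=1 -> substrate=0 bound=3 product=14
t=12: arr=3 -> substrate=2 bound=3 product=15
t=13: arr=0 -> substrate=0 bound=3 product=17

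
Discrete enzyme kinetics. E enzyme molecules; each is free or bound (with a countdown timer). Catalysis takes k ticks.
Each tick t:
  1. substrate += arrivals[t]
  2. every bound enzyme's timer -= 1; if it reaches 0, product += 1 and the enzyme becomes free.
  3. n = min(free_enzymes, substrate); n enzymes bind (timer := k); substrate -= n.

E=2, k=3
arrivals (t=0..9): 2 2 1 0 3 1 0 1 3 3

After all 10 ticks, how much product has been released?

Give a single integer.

t=0: arr=2 -> substrate=0 bound=2 product=0
t=1: arr=2 -> substrate=2 bound=2 product=0
t=2: arr=1 -> substrate=3 bound=2 product=0
t=3: arr=0 -> substrate=1 bound=2 product=2
t=4: arr=3 -> substrate=4 bound=2 product=2
t=5: arr=1 -> substrate=5 bound=2 product=2
t=6: arr=0 -> substrate=3 bound=2 product=4
t=7: arr=1 -> substrate=4 bound=2 product=4
t=8: arr=3 -> substrate=7 bound=2 product=4
t=9: arr=3 -> substrate=8 bound=2 product=6

Answer: 6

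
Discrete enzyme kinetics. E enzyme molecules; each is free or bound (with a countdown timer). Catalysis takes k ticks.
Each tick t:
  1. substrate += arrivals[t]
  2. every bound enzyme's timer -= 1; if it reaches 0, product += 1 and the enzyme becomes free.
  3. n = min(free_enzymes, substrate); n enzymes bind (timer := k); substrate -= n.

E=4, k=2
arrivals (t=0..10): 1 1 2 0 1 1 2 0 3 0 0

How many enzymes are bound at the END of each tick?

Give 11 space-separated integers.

Answer: 1 2 3 2 1 2 3 2 3 3 0

Derivation:
t=0: arr=1 -> substrate=0 bound=1 product=0
t=1: arr=1 -> substrate=0 bound=2 product=0
t=2: arr=2 -> substrate=0 bound=3 product=1
t=3: arr=0 -> substrate=0 bound=2 product=2
t=4: arr=1 -> substrate=0 bound=1 product=4
t=5: arr=1 -> substrate=0 bound=2 product=4
t=6: arr=2 -> substrate=0 bound=3 product=5
t=7: arr=0 -> substrate=0 bound=2 product=6
t=8: arr=3 -> substrate=0 bound=3 product=8
t=9: arr=0 -> substrate=0 bound=3 product=8
t=10: arr=0 -> substrate=0 bound=0 product=11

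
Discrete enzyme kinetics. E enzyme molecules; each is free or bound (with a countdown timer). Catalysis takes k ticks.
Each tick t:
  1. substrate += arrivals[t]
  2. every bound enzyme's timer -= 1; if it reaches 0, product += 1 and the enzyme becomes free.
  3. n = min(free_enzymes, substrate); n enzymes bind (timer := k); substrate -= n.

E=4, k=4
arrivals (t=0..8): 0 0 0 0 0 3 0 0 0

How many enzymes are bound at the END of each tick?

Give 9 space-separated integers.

Answer: 0 0 0 0 0 3 3 3 3

Derivation:
t=0: arr=0 -> substrate=0 bound=0 product=0
t=1: arr=0 -> substrate=0 bound=0 product=0
t=2: arr=0 -> substrate=0 bound=0 product=0
t=3: arr=0 -> substrate=0 bound=0 product=0
t=4: arr=0 -> substrate=0 bound=0 product=0
t=5: arr=3 -> substrate=0 bound=3 product=0
t=6: arr=0 -> substrate=0 bound=3 product=0
t=7: arr=0 -> substrate=0 bound=3 product=0
t=8: arr=0 -> substrate=0 bound=3 product=0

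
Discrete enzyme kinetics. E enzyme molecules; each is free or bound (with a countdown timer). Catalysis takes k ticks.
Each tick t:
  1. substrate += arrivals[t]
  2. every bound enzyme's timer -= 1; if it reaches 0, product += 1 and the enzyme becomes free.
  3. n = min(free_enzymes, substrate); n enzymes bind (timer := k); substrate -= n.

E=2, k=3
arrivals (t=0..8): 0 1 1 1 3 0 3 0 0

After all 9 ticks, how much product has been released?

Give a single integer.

t=0: arr=0 -> substrate=0 bound=0 product=0
t=1: arr=1 -> substrate=0 bound=1 product=0
t=2: arr=1 -> substrate=0 bound=2 product=0
t=3: arr=1 -> substrate=1 bound=2 product=0
t=4: arr=3 -> substrate=3 bound=2 product=1
t=5: arr=0 -> substrate=2 bound=2 product=2
t=6: arr=3 -> substrate=5 bound=2 product=2
t=7: arr=0 -> substrate=4 bound=2 product=3
t=8: arr=0 -> substrate=3 bound=2 product=4

Answer: 4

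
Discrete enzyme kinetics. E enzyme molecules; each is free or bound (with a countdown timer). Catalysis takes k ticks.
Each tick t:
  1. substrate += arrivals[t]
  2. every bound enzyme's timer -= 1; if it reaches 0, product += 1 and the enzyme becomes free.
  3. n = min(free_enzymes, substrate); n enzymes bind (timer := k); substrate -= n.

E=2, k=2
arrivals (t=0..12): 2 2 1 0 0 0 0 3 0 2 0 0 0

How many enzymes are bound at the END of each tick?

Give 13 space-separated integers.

t=0: arr=2 -> substrate=0 bound=2 product=0
t=1: arr=2 -> substrate=2 bound=2 product=0
t=2: arr=1 -> substrate=1 bound=2 product=2
t=3: arr=0 -> substrate=1 bound=2 product=2
t=4: arr=0 -> substrate=0 bound=1 product=4
t=5: arr=0 -> substrate=0 bound=1 product=4
t=6: arr=0 -> substrate=0 bound=0 product=5
t=7: arr=3 -> substrate=1 bound=2 product=5
t=8: arr=0 -> substrate=1 bound=2 product=5
t=9: arr=2 -> substrate=1 bound=2 product=7
t=10: arr=0 -> substrate=1 bound=2 product=7
t=11: arr=0 -> substrate=0 bound=1 product=9
t=12: arr=0 -> substrate=0 bound=1 product=9

Answer: 2 2 2 2 1 1 0 2 2 2 2 1 1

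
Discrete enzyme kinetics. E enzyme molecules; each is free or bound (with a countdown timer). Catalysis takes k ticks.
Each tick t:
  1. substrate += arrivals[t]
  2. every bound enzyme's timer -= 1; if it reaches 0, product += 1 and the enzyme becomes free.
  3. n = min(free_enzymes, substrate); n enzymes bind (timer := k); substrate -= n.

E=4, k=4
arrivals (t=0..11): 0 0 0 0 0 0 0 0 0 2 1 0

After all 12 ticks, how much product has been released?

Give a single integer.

Answer: 0

Derivation:
t=0: arr=0 -> substrate=0 bound=0 product=0
t=1: arr=0 -> substrate=0 bound=0 product=0
t=2: arr=0 -> substrate=0 bound=0 product=0
t=3: arr=0 -> substrate=0 bound=0 product=0
t=4: arr=0 -> substrate=0 bound=0 product=0
t=5: arr=0 -> substrate=0 bound=0 product=0
t=6: arr=0 -> substrate=0 bound=0 product=0
t=7: arr=0 -> substrate=0 bound=0 product=0
t=8: arr=0 -> substrate=0 bound=0 product=0
t=9: arr=2 -> substrate=0 bound=2 product=0
t=10: arr=1 -> substrate=0 bound=3 product=0
t=11: arr=0 -> substrate=0 bound=3 product=0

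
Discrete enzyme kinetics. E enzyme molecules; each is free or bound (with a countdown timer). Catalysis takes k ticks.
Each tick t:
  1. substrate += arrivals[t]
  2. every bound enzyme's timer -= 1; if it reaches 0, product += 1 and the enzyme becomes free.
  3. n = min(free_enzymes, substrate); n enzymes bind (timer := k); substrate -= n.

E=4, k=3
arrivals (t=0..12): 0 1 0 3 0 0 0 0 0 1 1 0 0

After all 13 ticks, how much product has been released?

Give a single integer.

t=0: arr=0 -> substrate=0 bound=0 product=0
t=1: arr=1 -> substrate=0 bound=1 product=0
t=2: arr=0 -> substrate=0 bound=1 product=0
t=3: arr=3 -> substrate=0 bound=4 product=0
t=4: arr=0 -> substrate=0 bound=3 product=1
t=5: arr=0 -> substrate=0 bound=3 product=1
t=6: arr=0 -> substrate=0 bound=0 product=4
t=7: arr=0 -> substrate=0 bound=0 product=4
t=8: arr=0 -> substrate=0 bound=0 product=4
t=9: arr=1 -> substrate=0 bound=1 product=4
t=10: arr=1 -> substrate=0 bound=2 product=4
t=11: arr=0 -> substrate=0 bound=2 product=4
t=12: arr=0 -> substrate=0 bound=1 product=5

Answer: 5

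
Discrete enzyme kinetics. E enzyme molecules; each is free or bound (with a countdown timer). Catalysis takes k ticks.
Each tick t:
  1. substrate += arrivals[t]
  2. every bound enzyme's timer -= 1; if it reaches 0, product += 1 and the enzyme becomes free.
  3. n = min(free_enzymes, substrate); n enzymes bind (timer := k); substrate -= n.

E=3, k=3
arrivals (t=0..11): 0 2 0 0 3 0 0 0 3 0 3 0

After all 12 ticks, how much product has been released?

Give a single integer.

t=0: arr=0 -> substrate=0 bound=0 product=0
t=1: arr=2 -> substrate=0 bound=2 product=0
t=2: arr=0 -> substrate=0 bound=2 product=0
t=3: arr=0 -> substrate=0 bound=2 product=0
t=4: arr=3 -> substrate=0 bound=3 product=2
t=5: arr=0 -> substrate=0 bound=3 product=2
t=6: arr=0 -> substrate=0 bound=3 product=2
t=7: arr=0 -> substrate=0 bound=0 product=5
t=8: arr=3 -> substrate=0 bound=3 product=5
t=9: arr=0 -> substrate=0 bound=3 product=5
t=10: arr=3 -> substrate=3 bound=3 product=5
t=11: arr=0 -> substrate=0 bound=3 product=8

Answer: 8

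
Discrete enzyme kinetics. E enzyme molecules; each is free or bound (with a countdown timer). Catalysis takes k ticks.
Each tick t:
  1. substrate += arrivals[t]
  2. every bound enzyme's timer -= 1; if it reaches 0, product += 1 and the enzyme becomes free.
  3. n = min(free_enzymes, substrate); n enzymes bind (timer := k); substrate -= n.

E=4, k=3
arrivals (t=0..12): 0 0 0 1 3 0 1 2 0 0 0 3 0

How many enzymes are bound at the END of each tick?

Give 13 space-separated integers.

Answer: 0 0 0 1 4 4 4 3 3 2 0 3 3

Derivation:
t=0: arr=0 -> substrate=0 bound=0 product=0
t=1: arr=0 -> substrate=0 bound=0 product=0
t=2: arr=0 -> substrate=0 bound=0 product=0
t=3: arr=1 -> substrate=0 bound=1 product=0
t=4: arr=3 -> substrate=0 bound=4 product=0
t=5: arr=0 -> substrate=0 bound=4 product=0
t=6: arr=1 -> substrate=0 bound=4 product=1
t=7: arr=2 -> substrate=0 bound=3 product=4
t=8: arr=0 -> substrate=0 bound=3 product=4
t=9: arr=0 -> substrate=0 bound=2 product=5
t=10: arr=0 -> substrate=0 bound=0 product=7
t=11: arr=3 -> substrate=0 bound=3 product=7
t=12: arr=0 -> substrate=0 bound=3 product=7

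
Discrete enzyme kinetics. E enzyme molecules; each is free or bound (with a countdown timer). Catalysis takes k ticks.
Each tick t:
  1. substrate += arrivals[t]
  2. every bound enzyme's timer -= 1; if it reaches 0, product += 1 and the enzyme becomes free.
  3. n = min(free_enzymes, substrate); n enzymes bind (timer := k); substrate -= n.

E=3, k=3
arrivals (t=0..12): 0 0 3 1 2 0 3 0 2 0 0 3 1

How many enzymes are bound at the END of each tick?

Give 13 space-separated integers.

t=0: arr=0 -> substrate=0 bound=0 product=0
t=1: arr=0 -> substrate=0 bound=0 product=0
t=2: arr=3 -> substrate=0 bound=3 product=0
t=3: arr=1 -> substrate=1 bound=3 product=0
t=4: arr=2 -> substrate=3 bound=3 product=0
t=5: arr=0 -> substrate=0 bound=3 product=3
t=6: arr=3 -> substrate=3 bound=3 product=3
t=7: arr=0 -> substrate=3 bound=3 product=3
t=8: arr=2 -> substrate=2 bound=3 product=6
t=9: arr=0 -> substrate=2 bound=3 product=6
t=10: arr=0 -> substrate=2 bound=3 product=6
t=11: arr=3 -> substrate=2 bound=3 product=9
t=12: arr=1 -> substrate=3 bound=3 product=9

Answer: 0 0 3 3 3 3 3 3 3 3 3 3 3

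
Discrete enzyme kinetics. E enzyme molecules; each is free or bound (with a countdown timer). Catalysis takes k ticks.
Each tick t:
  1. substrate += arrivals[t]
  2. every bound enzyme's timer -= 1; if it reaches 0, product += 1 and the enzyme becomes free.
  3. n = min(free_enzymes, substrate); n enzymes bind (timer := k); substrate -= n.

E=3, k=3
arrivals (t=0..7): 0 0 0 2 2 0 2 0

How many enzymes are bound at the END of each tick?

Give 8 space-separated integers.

Answer: 0 0 0 2 3 3 3 3

Derivation:
t=0: arr=0 -> substrate=0 bound=0 product=0
t=1: arr=0 -> substrate=0 bound=0 product=0
t=2: arr=0 -> substrate=0 bound=0 product=0
t=3: arr=2 -> substrate=0 bound=2 product=0
t=4: arr=2 -> substrate=1 bound=3 product=0
t=5: arr=0 -> substrate=1 bound=3 product=0
t=6: arr=2 -> substrate=1 bound=3 product=2
t=7: arr=0 -> substrate=0 bound=3 product=3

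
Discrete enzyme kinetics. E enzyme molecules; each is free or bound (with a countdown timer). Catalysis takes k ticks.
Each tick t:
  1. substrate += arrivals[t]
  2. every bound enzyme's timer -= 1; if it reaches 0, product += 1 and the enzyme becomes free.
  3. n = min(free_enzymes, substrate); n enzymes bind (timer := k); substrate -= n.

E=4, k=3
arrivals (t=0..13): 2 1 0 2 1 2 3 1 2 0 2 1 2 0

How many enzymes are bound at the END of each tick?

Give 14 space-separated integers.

Answer: 2 3 3 3 3 4 4 4 4 4 4 4 4 4

Derivation:
t=0: arr=2 -> substrate=0 bound=2 product=0
t=1: arr=1 -> substrate=0 bound=3 product=0
t=2: arr=0 -> substrate=0 bound=3 product=0
t=3: arr=2 -> substrate=0 bound=3 product=2
t=4: arr=1 -> substrate=0 bound=3 product=3
t=5: arr=2 -> substrate=1 bound=4 product=3
t=6: arr=3 -> substrate=2 bound=4 product=5
t=7: arr=1 -> substrate=2 bound=4 product=6
t=8: arr=2 -> substrate=3 bound=4 product=7
t=9: arr=0 -> substrate=1 bound=4 product=9
t=10: arr=2 -> substrate=2 bound=4 product=10
t=11: arr=1 -> substrate=2 bound=4 product=11
t=12: arr=2 -> substrate=2 bound=4 product=13
t=13: arr=0 -> substrate=1 bound=4 product=14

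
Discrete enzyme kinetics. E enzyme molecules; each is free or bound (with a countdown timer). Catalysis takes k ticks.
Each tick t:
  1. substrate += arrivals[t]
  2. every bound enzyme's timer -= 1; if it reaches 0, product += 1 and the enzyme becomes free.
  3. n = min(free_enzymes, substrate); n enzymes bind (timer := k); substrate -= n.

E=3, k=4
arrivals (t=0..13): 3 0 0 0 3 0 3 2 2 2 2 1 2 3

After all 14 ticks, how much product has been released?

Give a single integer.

t=0: arr=3 -> substrate=0 bound=3 product=0
t=1: arr=0 -> substrate=0 bound=3 product=0
t=2: arr=0 -> substrate=0 bound=3 product=0
t=3: arr=0 -> substrate=0 bound=3 product=0
t=4: arr=3 -> substrate=0 bound=3 product=3
t=5: arr=0 -> substrate=0 bound=3 product=3
t=6: arr=3 -> substrate=3 bound=3 product=3
t=7: arr=2 -> substrate=5 bound=3 product=3
t=8: arr=2 -> substrate=4 bound=3 product=6
t=9: arr=2 -> substrate=6 bound=3 product=6
t=10: arr=2 -> substrate=8 bound=3 product=6
t=11: arr=1 -> substrate=9 bound=3 product=6
t=12: arr=2 -> substrate=8 bound=3 product=9
t=13: arr=3 -> substrate=11 bound=3 product=9

Answer: 9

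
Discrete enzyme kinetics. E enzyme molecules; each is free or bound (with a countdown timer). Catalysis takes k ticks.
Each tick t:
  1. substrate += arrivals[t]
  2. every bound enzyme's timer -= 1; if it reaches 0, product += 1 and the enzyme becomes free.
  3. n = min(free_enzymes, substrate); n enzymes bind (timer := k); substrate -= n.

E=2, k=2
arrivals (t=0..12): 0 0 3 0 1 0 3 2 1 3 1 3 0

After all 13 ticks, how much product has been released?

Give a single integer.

Answer: 10

Derivation:
t=0: arr=0 -> substrate=0 bound=0 product=0
t=1: arr=0 -> substrate=0 bound=0 product=0
t=2: arr=3 -> substrate=1 bound=2 product=0
t=3: arr=0 -> substrate=1 bound=2 product=0
t=4: arr=1 -> substrate=0 bound=2 product=2
t=5: arr=0 -> substrate=0 bound=2 product=2
t=6: arr=3 -> substrate=1 bound=2 product=4
t=7: arr=2 -> substrate=3 bound=2 product=4
t=8: arr=1 -> substrate=2 bound=2 product=6
t=9: arr=3 -> substrate=5 bound=2 product=6
t=10: arr=1 -> substrate=4 bound=2 product=8
t=11: arr=3 -> substrate=7 bound=2 product=8
t=12: arr=0 -> substrate=5 bound=2 product=10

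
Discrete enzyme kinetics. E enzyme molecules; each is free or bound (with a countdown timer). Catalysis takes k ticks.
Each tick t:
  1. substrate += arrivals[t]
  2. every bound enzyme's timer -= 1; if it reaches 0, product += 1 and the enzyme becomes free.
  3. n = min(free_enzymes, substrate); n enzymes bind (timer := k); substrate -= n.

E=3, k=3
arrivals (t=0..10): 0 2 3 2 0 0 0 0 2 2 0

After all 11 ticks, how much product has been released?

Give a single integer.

Answer: 7

Derivation:
t=0: arr=0 -> substrate=0 bound=0 product=0
t=1: arr=2 -> substrate=0 bound=2 product=0
t=2: arr=3 -> substrate=2 bound=3 product=0
t=3: arr=2 -> substrate=4 bound=3 product=0
t=4: arr=0 -> substrate=2 bound=3 product=2
t=5: arr=0 -> substrate=1 bound=3 product=3
t=6: arr=0 -> substrate=1 bound=3 product=3
t=7: arr=0 -> substrate=0 bound=2 product=5
t=8: arr=2 -> substrate=0 bound=3 product=6
t=9: arr=2 -> substrate=2 bound=3 product=6
t=10: arr=0 -> substrate=1 bound=3 product=7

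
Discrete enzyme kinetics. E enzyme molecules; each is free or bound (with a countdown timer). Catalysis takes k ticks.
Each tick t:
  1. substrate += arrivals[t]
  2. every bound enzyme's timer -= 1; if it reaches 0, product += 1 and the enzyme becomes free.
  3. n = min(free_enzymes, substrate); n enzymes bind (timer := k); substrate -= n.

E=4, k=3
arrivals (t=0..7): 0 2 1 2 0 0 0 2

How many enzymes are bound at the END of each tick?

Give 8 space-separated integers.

Answer: 0 2 3 4 3 2 1 2

Derivation:
t=0: arr=0 -> substrate=0 bound=0 product=0
t=1: arr=2 -> substrate=0 bound=2 product=0
t=2: arr=1 -> substrate=0 bound=3 product=0
t=3: arr=2 -> substrate=1 bound=4 product=0
t=4: arr=0 -> substrate=0 bound=3 product=2
t=5: arr=0 -> substrate=0 bound=2 product=3
t=6: arr=0 -> substrate=0 bound=1 product=4
t=7: arr=2 -> substrate=0 bound=2 product=5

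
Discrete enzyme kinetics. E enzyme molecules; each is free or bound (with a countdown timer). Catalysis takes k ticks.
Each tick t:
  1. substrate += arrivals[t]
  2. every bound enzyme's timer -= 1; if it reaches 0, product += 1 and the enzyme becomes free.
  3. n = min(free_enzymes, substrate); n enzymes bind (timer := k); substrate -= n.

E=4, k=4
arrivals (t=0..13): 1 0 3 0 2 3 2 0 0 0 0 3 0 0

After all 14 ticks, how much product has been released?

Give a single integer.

Answer: 9

Derivation:
t=0: arr=1 -> substrate=0 bound=1 product=0
t=1: arr=0 -> substrate=0 bound=1 product=0
t=2: arr=3 -> substrate=0 bound=4 product=0
t=3: arr=0 -> substrate=0 bound=4 product=0
t=4: arr=2 -> substrate=1 bound=4 product=1
t=5: arr=3 -> substrate=4 bound=4 product=1
t=6: arr=2 -> substrate=3 bound=4 product=4
t=7: arr=0 -> substrate=3 bound=4 product=4
t=8: arr=0 -> substrate=2 bound=4 product=5
t=9: arr=0 -> substrate=2 bound=4 product=5
t=10: arr=0 -> substrate=0 bound=3 product=8
t=11: arr=3 -> substrate=2 bound=4 product=8
t=12: arr=0 -> substrate=1 bound=4 product=9
t=13: arr=0 -> substrate=1 bound=4 product=9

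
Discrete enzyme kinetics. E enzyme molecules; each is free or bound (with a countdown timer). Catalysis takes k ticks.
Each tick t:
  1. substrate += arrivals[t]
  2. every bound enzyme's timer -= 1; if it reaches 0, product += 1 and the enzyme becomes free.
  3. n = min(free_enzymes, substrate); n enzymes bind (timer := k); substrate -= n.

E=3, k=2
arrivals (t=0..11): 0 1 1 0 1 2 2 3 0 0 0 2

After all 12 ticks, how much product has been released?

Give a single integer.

t=0: arr=0 -> substrate=0 bound=0 product=0
t=1: arr=1 -> substrate=0 bound=1 product=0
t=2: arr=1 -> substrate=0 bound=2 product=0
t=3: arr=0 -> substrate=0 bound=1 product=1
t=4: arr=1 -> substrate=0 bound=1 product=2
t=5: arr=2 -> substrate=0 bound=3 product=2
t=6: arr=2 -> substrate=1 bound=3 product=3
t=7: arr=3 -> substrate=2 bound=3 product=5
t=8: arr=0 -> substrate=1 bound=3 product=6
t=9: arr=0 -> substrate=0 bound=2 product=8
t=10: arr=0 -> substrate=0 bound=1 product=9
t=11: arr=2 -> substrate=0 bound=2 product=10

Answer: 10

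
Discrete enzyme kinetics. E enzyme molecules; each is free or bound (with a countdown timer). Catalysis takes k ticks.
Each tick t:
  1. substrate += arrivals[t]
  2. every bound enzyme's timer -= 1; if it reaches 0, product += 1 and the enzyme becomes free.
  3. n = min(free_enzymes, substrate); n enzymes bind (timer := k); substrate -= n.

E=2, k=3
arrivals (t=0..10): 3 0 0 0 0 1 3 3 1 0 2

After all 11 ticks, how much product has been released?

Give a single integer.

t=0: arr=3 -> substrate=1 bound=2 product=0
t=1: arr=0 -> substrate=1 bound=2 product=0
t=2: arr=0 -> substrate=1 bound=2 product=0
t=3: arr=0 -> substrate=0 bound=1 product=2
t=4: arr=0 -> substrate=0 bound=1 product=2
t=5: arr=1 -> substrate=0 bound=2 product=2
t=6: arr=3 -> substrate=2 bound=2 product=3
t=7: arr=3 -> substrate=5 bound=2 product=3
t=8: arr=1 -> substrate=5 bound=2 product=4
t=9: arr=0 -> substrate=4 bound=2 product=5
t=10: arr=2 -> substrate=6 bound=2 product=5

Answer: 5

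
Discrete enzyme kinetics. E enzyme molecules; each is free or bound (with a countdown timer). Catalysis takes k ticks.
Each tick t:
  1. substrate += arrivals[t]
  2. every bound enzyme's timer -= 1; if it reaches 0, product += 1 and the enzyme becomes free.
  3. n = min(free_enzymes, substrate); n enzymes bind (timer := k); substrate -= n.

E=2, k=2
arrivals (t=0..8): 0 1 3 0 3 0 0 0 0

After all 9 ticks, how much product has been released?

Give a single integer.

t=0: arr=0 -> substrate=0 bound=0 product=0
t=1: arr=1 -> substrate=0 bound=1 product=0
t=2: arr=3 -> substrate=2 bound=2 product=0
t=3: arr=0 -> substrate=1 bound=2 product=1
t=4: arr=3 -> substrate=3 bound=2 product=2
t=5: arr=0 -> substrate=2 bound=2 product=3
t=6: arr=0 -> substrate=1 bound=2 product=4
t=7: arr=0 -> substrate=0 bound=2 product=5
t=8: arr=0 -> substrate=0 bound=1 product=6

Answer: 6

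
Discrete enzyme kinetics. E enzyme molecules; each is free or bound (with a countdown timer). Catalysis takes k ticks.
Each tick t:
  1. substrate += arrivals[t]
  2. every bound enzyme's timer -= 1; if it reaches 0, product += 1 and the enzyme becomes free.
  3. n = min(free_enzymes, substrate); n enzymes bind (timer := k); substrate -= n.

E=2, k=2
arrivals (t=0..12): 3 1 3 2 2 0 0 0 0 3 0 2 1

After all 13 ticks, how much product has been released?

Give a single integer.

Answer: 12

Derivation:
t=0: arr=3 -> substrate=1 bound=2 product=0
t=1: arr=1 -> substrate=2 bound=2 product=0
t=2: arr=3 -> substrate=3 bound=2 product=2
t=3: arr=2 -> substrate=5 bound=2 product=2
t=4: arr=2 -> substrate=5 bound=2 product=4
t=5: arr=0 -> substrate=5 bound=2 product=4
t=6: arr=0 -> substrate=3 bound=2 product=6
t=7: arr=0 -> substrate=3 bound=2 product=6
t=8: arr=0 -> substrate=1 bound=2 product=8
t=9: arr=3 -> substrate=4 bound=2 product=8
t=10: arr=0 -> substrate=2 bound=2 product=10
t=11: arr=2 -> substrate=4 bound=2 product=10
t=12: arr=1 -> substrate=3 bound=2 product=12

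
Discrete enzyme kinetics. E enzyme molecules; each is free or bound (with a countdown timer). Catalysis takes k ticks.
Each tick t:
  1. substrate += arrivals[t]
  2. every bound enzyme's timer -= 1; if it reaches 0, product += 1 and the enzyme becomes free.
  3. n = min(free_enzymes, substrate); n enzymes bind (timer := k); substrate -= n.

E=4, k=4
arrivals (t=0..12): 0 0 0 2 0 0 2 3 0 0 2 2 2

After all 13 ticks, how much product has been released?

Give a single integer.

Answer: 6

Derivation:
t=0: arr=0 -> substrate=0 bound=0 product=0
t=1: arr=0 -> substrate=0 bound=0 product=0
t=2: arr=0 -> substrate=0 bound=0 product=0
t=3: arr=2 -> substrate=0 bound=2 product=0
t=4: arr=0 -> substrate=0 bound=2 product=0
t=5: arr=0 -> substrate=0 bound=2 product=0
t=6: arr=2 -> substrate=0 bound=4 product=0
t=7: arr=3 -> substrate=1 bound=4 product=2
t=8: arr=0 -> substrate=1 bound=4 product=2
t=9: arr=0 -> substrate=1 bound=4 product=2
t=10: arr=2 -> substrate=1 bound=4 product=4
t=11: arr=2 -> substrate=1 bound=4 product=6
t=12: arr=2 -> substrate=3 bound=4 product=6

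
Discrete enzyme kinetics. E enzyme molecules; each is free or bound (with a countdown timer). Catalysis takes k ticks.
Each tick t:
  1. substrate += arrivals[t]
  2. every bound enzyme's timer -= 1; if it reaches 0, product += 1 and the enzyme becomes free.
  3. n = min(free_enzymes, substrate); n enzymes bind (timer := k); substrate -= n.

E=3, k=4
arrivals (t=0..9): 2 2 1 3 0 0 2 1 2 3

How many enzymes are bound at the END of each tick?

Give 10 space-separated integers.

t=0: arr=2 -> substrate=0 bound=2 product=0
t=1: arr=2 -> substrate=1 bound=3 product=0
t=2: arr=1 -> substrate=2 bound=3 product=0
t=3: arr=3 -> substrate=5 bound=3 product=0
t=4: arr=0 -> substrate=3 bound=3 product=2
t=5: arr=0 -> substrate=2 bound=3 product=3
t=6: arr=2 -> substrate=4 bound=3 product=3
t=7: arr=1 -> substrate=5 bound=3 product=3
t=8: arr=2 -> substrate=5 bound=3 product=5
t=9: arr=3 -> substrate=7 bound=3 product=6

Answer: 2 3 3 3 3 3 3 3 3 3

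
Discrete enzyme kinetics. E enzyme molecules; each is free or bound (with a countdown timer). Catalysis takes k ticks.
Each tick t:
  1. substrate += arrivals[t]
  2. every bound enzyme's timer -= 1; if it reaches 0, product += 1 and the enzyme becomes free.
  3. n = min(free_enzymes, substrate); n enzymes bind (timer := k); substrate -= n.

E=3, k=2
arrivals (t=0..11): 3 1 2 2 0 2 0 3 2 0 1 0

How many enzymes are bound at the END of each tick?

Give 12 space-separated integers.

Answer: 3 3 3 3 2 3 2 3 3 3 3 1

Derivation:
t=0: arr=3 -> substrate=0 bound=3 product=0
t=1: arr=1 -> substrate=1 bound=3 product=0
t=2: arr=2 -> substrate=0 bound=3 product=3
t=3: arr=2 -> substrate=2 bound=3 product=3
t=4: arr=0 -> substrate=0 bound=2 product=6
t=5: arr=2 -> substrate=1 bound=3 product=6
t=6: arr=0 -> substrate=0 bound=2 product=8
t=7: arr=3 -> substrate=1 bound=3 product=9
t=8: arr=2 -> substrate=2 bound=3 product=10
t=9: arr=0 -> substrate=0 bound=3 product=12
t=10: arr=1 -> substrate=0 bound=3 product=13
t=11: arr=0 -> substrate=0 bound=1 product=15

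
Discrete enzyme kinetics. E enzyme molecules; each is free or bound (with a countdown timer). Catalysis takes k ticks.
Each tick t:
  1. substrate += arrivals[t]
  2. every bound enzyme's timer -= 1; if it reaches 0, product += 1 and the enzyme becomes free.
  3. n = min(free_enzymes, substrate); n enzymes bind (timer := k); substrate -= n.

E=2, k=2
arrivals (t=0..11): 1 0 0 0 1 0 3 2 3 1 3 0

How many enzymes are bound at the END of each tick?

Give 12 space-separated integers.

Answer: 1 1 0 0 1 1 2 2 2 2 2 2

Derivation:
t=0: arr=1 -> substrate=0 bound=1 product=0
t=1: arr=0 -> substrate=0 bound=1 product=0
t=2: arr=0 -> substrate=0 bound=0 product=1
t=3: arr=0 -> substrate=0 bound=0 product=1
t=4: arr=1 -> substrate=0 bound=1 product=1
t=5: arr=0 -> substrate=0 bound=1 product=1
t=6: arr=3 -> substrate=1 bound=2 product=2
t=7: arr=2 -> substrate=3 bound=2 product=2
t=8: arr=3 -> substrate=4 bound=2 product=4
t=9: arr=1 -> substrate=5 bound=2 product=4
t=10: arr=3 -> substrate=6 bound=2 product=6
t=11: arr=0 -> substrate=6 bound=2 product=6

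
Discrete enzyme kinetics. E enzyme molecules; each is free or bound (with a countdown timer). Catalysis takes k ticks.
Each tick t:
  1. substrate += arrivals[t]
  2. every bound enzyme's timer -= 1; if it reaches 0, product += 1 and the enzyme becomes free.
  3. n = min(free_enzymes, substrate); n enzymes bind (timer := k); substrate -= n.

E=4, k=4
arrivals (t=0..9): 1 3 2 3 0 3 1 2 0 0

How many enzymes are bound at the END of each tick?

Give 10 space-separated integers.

t=0: arr=1 -> substrate=0 bound=1 product=0
t=1: arr=3 -> substrate=0 bound=4 product=0
t=2: arr=2 -> substrate=2 bound=4 product=0
t=3: arr=3 -> substrate=5 bound=4 product=0
t=4: arr=0 -> substrate=4 bound=4 product=1
t=5: arr=3 -> substrate=4 bound=4 product=4
t=6: arr=1 -> substrate=5 bound=4 product=4
t=7: arr=2 -> substrate=7 bound=4 product=4
t=8: arr=0 -> substrate=6 bound=4 product=5
t=9: arr=0 -> substrate=3 bound=4 product=8

Answer: 1 4 4 4 4 4 4 4 4 4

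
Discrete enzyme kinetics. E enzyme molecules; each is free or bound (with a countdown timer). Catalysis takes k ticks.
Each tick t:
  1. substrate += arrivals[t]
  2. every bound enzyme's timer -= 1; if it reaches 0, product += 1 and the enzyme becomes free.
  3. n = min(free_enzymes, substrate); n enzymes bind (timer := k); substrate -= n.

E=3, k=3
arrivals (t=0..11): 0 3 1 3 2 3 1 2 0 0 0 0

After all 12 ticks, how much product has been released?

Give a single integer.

t=0: arr=0 -> substrate=0 bound=0 product=0
t=1: arr=3 -> substrate=0 bound=3 product=0
t=2: arr=1 -> substrate=1 bound=3 product=0
t=3: arr=3 -> substrate=4 bound=3 product=0
t=4: arr=2 -> substrate=3 bound=3 product=3
t=5: arr=3 -> substrate=6 bound=3 product=3
t=6: arr=1 -> substrate=7 bound=3 product=3
t=7: arr=2 -> substrate=6 bound=3 product=6
t=8: arr=0 -> substrate=6 bound=3 product=6
t=9: arr=0 -> substrate=6 bound=3 product=6
t=10: arr=0 -> substrate=3 bound=3 product=9
t=11: arr=0 -> substrate=3 bound=3 product=9

Answer: 9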